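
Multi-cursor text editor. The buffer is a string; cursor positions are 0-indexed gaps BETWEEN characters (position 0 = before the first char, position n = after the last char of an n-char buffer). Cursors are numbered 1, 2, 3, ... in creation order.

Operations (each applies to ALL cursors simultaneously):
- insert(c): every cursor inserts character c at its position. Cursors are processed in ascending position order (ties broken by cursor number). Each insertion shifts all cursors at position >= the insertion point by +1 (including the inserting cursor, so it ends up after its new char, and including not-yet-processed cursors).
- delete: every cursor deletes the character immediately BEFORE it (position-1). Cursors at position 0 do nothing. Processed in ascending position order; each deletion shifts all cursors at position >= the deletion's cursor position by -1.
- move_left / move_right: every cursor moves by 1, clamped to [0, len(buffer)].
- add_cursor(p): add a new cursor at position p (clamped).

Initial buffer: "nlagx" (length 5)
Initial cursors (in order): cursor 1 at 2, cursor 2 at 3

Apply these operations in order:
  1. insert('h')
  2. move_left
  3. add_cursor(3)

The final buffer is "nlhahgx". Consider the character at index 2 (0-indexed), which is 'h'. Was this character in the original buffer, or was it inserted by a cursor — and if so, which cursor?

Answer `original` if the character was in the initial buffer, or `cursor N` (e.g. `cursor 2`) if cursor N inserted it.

Answer: cursor 1

Derivation:
After op 1 (insert('h')): buffer="nlhahgx" (len 7), cursors c1@3 c2@5, authorship ..1.2..
After op 2 (move_left): buffer="nlhahgx" (len 7), cursors c1@2 c2@4, authorship ..1.2..
After op 3 (add_cursor(3)): buffer="nlhahgx" (len 7), cursors c1@2 c3@3 c2@4, authorship ..1.2..
Authorship (.=original, N=cursor N): . . 1 . 2 . .
Index 2: author = 1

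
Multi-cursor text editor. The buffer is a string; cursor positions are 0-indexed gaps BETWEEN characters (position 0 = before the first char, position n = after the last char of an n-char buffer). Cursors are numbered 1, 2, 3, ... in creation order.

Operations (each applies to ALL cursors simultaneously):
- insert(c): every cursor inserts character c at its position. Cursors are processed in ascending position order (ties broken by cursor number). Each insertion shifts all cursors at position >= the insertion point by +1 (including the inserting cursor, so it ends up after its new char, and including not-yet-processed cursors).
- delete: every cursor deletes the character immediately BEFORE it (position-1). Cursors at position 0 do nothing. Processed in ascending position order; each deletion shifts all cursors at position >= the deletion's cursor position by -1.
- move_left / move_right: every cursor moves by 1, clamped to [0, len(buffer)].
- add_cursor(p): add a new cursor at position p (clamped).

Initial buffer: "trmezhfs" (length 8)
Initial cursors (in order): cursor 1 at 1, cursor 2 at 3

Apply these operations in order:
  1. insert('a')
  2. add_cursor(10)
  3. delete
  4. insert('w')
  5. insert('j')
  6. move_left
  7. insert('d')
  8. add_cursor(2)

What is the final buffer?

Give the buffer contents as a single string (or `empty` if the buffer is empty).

Answer: twdjrmwdjezhfwdj

Derivation:
After op 1 (insert('a')): buffer="tarmaezhfs" (len 10), cursors c1@2 c2@5, authorship .1..2.....
After op 2 (add_cursor(10)): buffer="tarmaezhfs" (len 10), cursors c1@2 c2@5 c3@10, authorship .1..2.....
After op 3 (delete): buffer="trmezhf" (len 7), cursors c1@1 c2@3 c3@7, authorship .......
After op 4 (insert('w')): buffer="twrmwezhfw" (len 10), cursors c1@2 c2@5 c3@10, authorship .1..2....3
After op 5 (insert('j')): buffer="twjrmwjezhfwj" (len 13), cursors c1@3 c2@7 c3@13, authorship .11..22....33
After op 6 (move_left): buffer="twjrmwjezhfwj" (len 13), cursors c1@2 c2@6 c3@12, authorship .11..22....33
After op 7 (insert('d')): buffer="twdjrmwdjezhfwdj" (len 16), cursors c1@3 c2@8 c3@15, authorship .111..222....333
After op 8 (add_cursor(2)): buffer="twdjrmwdjezhfwdj" (len 16), cursors c4@2 c1@3 c2@8 c3@15, authorship .111..222....333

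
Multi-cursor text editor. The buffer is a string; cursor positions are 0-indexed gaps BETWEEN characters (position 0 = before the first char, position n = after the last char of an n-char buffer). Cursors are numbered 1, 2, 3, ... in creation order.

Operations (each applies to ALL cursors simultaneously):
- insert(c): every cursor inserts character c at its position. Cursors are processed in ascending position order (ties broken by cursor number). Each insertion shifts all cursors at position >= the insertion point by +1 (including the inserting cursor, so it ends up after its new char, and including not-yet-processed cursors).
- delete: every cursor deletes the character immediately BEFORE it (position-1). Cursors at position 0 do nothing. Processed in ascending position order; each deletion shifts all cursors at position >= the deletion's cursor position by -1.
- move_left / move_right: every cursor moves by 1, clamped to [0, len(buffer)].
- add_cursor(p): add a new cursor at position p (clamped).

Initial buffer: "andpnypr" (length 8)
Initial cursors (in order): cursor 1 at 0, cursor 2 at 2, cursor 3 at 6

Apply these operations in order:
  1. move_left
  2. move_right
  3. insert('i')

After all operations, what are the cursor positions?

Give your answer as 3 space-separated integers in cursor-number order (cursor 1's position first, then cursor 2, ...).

Answer: 2 4 9

Derivation:
After op 1 (move_left): buffer="andpnypr" (len 8), cursors c1@0 c2@1 c3@5, authorship ........
After op 2 (move_right): buffer="andpnypr" (len 8), cursors c1@1 c2@2 c3@6, authorship ........
After op 3 (insert('i')): buffer="ainidpnyipr" (len 11), cursors c1@2 c2@4 c3@9, authorship .1.2....3..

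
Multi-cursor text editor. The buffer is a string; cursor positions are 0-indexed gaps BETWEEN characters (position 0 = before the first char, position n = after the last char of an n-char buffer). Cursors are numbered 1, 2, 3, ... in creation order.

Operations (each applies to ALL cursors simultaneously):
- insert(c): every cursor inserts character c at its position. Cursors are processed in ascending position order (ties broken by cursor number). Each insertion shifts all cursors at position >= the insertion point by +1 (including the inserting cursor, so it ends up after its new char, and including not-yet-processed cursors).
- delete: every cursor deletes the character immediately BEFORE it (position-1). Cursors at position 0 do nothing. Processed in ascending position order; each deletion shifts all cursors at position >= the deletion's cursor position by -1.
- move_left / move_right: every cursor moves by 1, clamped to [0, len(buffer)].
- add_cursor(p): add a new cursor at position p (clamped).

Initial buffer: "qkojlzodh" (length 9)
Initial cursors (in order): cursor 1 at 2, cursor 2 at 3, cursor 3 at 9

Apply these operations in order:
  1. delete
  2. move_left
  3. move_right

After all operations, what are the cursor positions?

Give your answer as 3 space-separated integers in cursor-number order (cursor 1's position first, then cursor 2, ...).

Answer: 1 1 6

Derivation:
After op 1 (delete): buffer="qjlzod" (len 6), cursors c1@1 c2@1 c3@6, authorship ......
After op 2 (move_left): buffer="qjlzod" (len 6), cursors c1@0 c2@0 c3@5, authorship ......
After op 3 (move_right): buffer="qjlzod" (len 6), cursors c1@1 c2@1 c3@6, authorship ......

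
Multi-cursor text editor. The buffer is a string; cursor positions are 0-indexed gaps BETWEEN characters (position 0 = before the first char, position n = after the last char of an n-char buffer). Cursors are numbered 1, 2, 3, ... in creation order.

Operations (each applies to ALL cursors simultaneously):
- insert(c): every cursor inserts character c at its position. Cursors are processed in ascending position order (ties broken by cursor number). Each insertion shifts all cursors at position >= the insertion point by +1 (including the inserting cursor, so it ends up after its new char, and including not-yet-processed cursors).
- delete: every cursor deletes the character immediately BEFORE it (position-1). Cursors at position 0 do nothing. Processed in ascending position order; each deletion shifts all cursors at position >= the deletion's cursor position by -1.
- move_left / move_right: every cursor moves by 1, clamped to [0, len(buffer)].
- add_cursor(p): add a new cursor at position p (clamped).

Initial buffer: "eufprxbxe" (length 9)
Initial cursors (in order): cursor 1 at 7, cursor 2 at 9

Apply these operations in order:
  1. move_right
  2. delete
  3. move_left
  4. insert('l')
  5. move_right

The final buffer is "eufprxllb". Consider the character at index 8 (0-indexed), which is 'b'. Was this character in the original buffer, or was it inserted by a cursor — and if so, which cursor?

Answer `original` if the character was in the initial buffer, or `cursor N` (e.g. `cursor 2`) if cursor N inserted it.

After op 1 (move_right): buffer="eufprxbxe" (len 9), cursors c1@8 c2@9, authorship .........
After op 2 (delete): buffer="eufprxb" (len 7), cursors c1@7 c2@7, authorship .......
After op 3 (move_left): buffer="eufprxb" (len 7), cursors c1@6 c2@6, authorship .......
After op 4 (insert('l')): buffer="eufprxllb" (len 9), cursors c1@8 c2@8, authorship ......12.
After op 5 (move_right): buffer="eufprxllb" (len 9), cursors c1@9 c2@9, authorship ......12.
Authorship (.=original, N=cursor N): . . . . . . 1 2 .
Index 8: author = original

Answer: original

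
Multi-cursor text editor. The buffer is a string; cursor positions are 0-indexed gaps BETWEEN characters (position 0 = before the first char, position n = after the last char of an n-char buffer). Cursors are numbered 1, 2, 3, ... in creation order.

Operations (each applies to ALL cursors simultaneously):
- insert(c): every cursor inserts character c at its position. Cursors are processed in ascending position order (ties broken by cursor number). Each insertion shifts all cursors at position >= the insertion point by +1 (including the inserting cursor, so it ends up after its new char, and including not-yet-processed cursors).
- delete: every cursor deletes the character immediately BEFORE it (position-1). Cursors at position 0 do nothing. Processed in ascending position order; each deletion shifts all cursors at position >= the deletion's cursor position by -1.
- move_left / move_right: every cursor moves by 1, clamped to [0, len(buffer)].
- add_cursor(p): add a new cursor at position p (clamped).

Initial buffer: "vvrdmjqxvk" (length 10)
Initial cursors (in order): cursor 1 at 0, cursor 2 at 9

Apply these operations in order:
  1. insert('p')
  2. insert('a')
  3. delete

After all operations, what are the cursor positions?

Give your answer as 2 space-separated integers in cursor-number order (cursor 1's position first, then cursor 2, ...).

After op 1 (insert('p')): buffer="pvvrdmjqxvpk" (len 12), cursors c1@1 c2@11, authorship 1.........2.
After op 2 (insert('a')): buffer="pavvrdmjqxvpak" (len 14), cursors c1@2 c2@13, authorship 11.........22.
After op 3 (delete): buffer="pvvrdmjqxvpk" (len 12), cursors c1@1 c2@11, authorship 1.........2.

Answer: 1 11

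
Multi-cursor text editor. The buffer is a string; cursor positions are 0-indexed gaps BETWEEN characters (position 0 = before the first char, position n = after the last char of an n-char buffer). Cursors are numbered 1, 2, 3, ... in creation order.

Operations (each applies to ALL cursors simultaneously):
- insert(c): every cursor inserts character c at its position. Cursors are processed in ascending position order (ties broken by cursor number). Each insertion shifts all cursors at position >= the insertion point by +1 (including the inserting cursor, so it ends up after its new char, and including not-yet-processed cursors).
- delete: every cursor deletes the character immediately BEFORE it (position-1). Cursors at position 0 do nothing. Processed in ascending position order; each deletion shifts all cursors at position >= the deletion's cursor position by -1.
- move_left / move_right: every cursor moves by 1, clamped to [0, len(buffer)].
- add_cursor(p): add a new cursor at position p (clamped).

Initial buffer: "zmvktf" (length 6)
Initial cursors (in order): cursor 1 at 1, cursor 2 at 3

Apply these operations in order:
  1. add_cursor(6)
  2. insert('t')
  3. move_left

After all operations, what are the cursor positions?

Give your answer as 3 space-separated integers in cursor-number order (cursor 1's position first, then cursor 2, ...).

Answer: 1 4 8

Derivation:
After op 1 (add_cursor(6)): buffer="zmvktf" (len 6), cursors c1@1 c2@3 c3@6, authorship ......
After op 2 (insert('t')): buffer="ztmvtktft" (len 9), cursors c1@2 c2@5 c3@9, authorship .1..2...3
After op 3 (move_left): buffer="ztmvtktft" (len 9), cursors c1@1 c2@4 c3@8, authorship .1..2...3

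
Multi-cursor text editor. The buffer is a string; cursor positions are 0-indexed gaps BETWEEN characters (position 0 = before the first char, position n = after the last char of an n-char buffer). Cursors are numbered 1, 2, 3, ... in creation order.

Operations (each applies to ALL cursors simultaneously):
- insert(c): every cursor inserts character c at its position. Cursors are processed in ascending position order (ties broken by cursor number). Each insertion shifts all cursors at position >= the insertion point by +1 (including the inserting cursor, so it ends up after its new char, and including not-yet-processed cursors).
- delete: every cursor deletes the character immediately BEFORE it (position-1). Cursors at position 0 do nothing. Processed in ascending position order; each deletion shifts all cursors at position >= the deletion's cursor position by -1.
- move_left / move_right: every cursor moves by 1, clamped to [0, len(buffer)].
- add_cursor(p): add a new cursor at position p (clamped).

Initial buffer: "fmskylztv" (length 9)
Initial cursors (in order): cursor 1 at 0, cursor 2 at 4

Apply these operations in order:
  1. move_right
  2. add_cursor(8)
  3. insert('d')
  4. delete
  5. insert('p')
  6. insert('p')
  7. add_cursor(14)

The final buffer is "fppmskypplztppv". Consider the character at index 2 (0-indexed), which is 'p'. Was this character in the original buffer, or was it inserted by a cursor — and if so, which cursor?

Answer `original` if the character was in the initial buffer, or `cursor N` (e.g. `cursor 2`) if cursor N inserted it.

Answer: cursor 1

Derivation:
After op 1 (move_right): buffer="fmskylztv" (len 9), cursors c1@1 c2@5, authorship .........
After op 2 (add_cursor(8)): buffer="fmskylztv" (len 9), cursors c1@1 c2@5 c3@8, authorship .........
After op 3 (insert('d')): buffer="fdmskydlztdv" (len 12), cursors c1@2 c2@7 c3@11, authorship .1....2...3.
After op 4 (delete): buffer="fmskylztv" (len 9), cursors c1@1 c2@5 c3@8, authorship .........
After op 5 (insert('p')): buffer="fpmskyplztpv" (len 12), cursors c1@2 c2@7 c3@11, authorship .1....2...3.
After op 6 (insert('p')): buffer="fppmskypplztppv" (len 15), cursors c1@3 c2@9 c3@14, authorship .11....22...33.
After op 7 (add_cursor(14)): buffer="fppmskypplztppv" (len 15), cursors c1@3 c2@9 c3@14 c4@14, authorship .11....22...33.
Authorship (.=original, N=cursor N): . 1 1 . . . . 2 2 . . . 3 3 .
Index 2: author = 1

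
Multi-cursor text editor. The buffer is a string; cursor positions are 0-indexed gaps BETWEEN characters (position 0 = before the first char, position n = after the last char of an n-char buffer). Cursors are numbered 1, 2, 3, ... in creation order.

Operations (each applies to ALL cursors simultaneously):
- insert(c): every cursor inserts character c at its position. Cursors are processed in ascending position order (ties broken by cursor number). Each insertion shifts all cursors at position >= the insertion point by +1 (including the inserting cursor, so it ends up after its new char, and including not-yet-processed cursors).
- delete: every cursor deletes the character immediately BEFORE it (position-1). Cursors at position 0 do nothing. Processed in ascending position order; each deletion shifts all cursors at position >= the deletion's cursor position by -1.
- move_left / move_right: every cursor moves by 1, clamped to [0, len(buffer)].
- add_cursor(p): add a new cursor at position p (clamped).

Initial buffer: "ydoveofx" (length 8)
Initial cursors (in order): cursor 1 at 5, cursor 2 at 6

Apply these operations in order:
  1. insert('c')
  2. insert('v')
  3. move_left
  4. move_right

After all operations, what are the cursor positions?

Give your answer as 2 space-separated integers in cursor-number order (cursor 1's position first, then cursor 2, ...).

After op 1 (insert('c')): buffer="ydovecocfx" (len 10), cursors c1@6 c2@8, authorship .....1.2..
After op 2 (insert('v')): buffer="ydovecvocvfx" (len 12), cursors c1@7 c2@10, authorship .....11.22..
After op 3 (move_left): buffer="ydovecvocvfx" (len 12), cursors c1@6 c2@9, authorship .....11.22..
After op 4 (move_right): buffer="ydovecvocvfx" (len 12), cursors c1@7 c2@10, authorship .....11.22..

Answer: 7 10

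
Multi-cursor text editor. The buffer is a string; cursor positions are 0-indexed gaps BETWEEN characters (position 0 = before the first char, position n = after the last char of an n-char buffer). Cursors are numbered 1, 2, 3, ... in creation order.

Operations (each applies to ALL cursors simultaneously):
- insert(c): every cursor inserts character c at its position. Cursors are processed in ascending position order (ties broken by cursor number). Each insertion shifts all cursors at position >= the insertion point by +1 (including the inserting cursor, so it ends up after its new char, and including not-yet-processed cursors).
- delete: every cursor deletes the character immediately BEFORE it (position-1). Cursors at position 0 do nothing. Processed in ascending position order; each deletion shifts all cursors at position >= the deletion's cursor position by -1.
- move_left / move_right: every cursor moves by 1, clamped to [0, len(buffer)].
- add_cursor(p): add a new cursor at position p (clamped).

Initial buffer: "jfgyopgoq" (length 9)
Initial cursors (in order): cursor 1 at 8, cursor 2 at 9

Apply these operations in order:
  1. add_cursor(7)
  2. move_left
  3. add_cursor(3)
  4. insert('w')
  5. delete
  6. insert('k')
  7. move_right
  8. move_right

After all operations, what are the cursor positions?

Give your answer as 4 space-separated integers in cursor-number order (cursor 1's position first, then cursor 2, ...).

After op 1 (add_cursor(7)): buffer="jfgyopgoq" (len 9), cursors c3@7 c1@8 c2@9, authorship .........
After op 2 (move_left): buffer="jfgyopgoq" (len 9), cursors c3@6 c1@7 c2@8, authorship .........
After op 3 (add_cursor(3)): buffer="jfgyopgoq" (len 9), cursors c4@3 c3@6 c1@7 c2@8, authorship .........
After op 4 (insert('w')): buffer="jfgwyopwgwowq" (len 13), cursors c4@4 c3@8 c1@10 c2@12, authorship ...4...3.1.2.
After op 5 (delete): buffer="jfgyopgoq" (len 9), cursors c4@3 c3@6 c1@7 c2@8, authorship .........
After op 6 (insert('k')): buffer="jfgkyopkgkokq" (len 13), cursors c4@4 c3@8 c1@10 c2@12, authorship ...4...3.1.2.
After op 7 (move_right): buffer="jfgkyopkgkokq" (len 13), cursors c4@5 c3@9 c1@11 c2@13, authorship ...4...3.1.2.
After op 8 (move_right): buffer="jfgkyopkgkokq" (len 13), cursors c4@6 c3@10 c1@12 c2@13, authorship ...4...3.1.2.

Answer: 12 13 10 6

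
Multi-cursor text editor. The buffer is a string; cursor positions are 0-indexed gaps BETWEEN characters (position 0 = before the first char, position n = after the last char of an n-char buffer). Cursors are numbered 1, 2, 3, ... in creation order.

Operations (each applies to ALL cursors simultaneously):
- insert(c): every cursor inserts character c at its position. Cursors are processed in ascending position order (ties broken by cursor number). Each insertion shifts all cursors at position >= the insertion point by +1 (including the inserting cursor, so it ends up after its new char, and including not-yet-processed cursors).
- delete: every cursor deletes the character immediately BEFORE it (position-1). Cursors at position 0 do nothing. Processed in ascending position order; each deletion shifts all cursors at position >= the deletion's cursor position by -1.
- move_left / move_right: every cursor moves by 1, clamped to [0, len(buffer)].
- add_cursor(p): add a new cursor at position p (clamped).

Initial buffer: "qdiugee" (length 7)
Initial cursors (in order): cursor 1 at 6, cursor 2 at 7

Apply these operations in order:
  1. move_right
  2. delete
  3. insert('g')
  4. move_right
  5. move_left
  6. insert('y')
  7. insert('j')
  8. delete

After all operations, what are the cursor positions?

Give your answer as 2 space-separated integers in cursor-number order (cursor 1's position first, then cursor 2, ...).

Answer: 8 8

Derivation:
After op 1 (move_right): buffer="qdiugee" (len 7), cursors c1@7 c2@7, authorship .......
After op 2 (delete): buffer="qdiug" (len 5), cursors c1@5 c2@5, authorship .....
After op 3 (insert('g')): buffer="qdiuggg" (len 7), cursors c1@7 c2@7, authorship .....12
After op 4 (move_right): buffer="qdiuggg" (len 7), cursors c1@7 c2@7, authorship .....12
After op 5 (move_left): buffer="qdiuggg" (len 7), cursors c1@6 c2@6, authorship .....12
After op 6 (insert('y')): buffer="qdiuggyyg" (len 9), cursors c1@8 c2@8, authorship .....1122
After op 7 (insert('j')): buffer="qdiuggyyjjg" (len 11), cursors c1@10 c2@10, authorship .....112122
After op 8 (delete): buffer="qdiuggyyg" (len 9), cursors c1@8 c2@8, authorship .....1122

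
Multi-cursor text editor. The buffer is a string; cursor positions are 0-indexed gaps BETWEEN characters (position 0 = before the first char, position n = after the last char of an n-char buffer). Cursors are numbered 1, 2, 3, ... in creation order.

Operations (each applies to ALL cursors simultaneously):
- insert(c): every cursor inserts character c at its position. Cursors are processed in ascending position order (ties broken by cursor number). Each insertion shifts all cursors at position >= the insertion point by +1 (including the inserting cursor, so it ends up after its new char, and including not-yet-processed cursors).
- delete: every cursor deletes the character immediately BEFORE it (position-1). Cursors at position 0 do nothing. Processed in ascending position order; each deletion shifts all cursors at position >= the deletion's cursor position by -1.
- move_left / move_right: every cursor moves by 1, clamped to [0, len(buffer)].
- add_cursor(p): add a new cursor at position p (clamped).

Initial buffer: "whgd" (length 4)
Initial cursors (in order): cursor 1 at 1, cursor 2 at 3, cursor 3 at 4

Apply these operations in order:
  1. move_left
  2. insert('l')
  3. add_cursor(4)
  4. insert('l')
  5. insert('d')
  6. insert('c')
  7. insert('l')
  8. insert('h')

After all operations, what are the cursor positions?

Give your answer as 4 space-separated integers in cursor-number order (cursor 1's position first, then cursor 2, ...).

Answer: 6 19 26 19

Derivation:
After op 1 (move_left): buffer="whgd" (len 4), cursors c1@0 c2@2 c3@3, authorship ....
After op 2 (insert('l')): buffer="lwhlgld" (len 7), cursors c1@1 c2@4 c3@6, authorship 1..2.3.
After op 3 (add_cursor(4)): buffer="lwhlgld" (len 7), cursors c1@1 c2@4 c4@4 c3@6, authorship 1..2.3.
After op 4 (insert('l')): buffer="llwhlllglld" (len 11), cursors c1@2 c2@7 c4@7 c3@10, authorship 11..224.33.
After op 5 (insert('d')): buffer="lldwhlllddglldd" (len 15), cursors c1@3 c2@10 c4@10 c3@14, authorship 111..22424.333.
After op 6 (insert('c')): buffer="lldcwhlllddccglldcd" (len 19), cursors c1@4 c2@13 c4@13 c3@18, authorship 1111..2242424.3333.
After op 7 (insert('l')): buffer="lldclwhlllddccllglldcld" (len 23), cursors c1@5 c2@16 c4@16 c3@22, authorship 11111..224242424.33333.
After op 8 (insert('h')): buffer="lldclhwhlllddccllhhglldclhd" (len 27), cursors c1@6 c2@19 c4@19 c3@26, authorship 111111..22424242424.333333.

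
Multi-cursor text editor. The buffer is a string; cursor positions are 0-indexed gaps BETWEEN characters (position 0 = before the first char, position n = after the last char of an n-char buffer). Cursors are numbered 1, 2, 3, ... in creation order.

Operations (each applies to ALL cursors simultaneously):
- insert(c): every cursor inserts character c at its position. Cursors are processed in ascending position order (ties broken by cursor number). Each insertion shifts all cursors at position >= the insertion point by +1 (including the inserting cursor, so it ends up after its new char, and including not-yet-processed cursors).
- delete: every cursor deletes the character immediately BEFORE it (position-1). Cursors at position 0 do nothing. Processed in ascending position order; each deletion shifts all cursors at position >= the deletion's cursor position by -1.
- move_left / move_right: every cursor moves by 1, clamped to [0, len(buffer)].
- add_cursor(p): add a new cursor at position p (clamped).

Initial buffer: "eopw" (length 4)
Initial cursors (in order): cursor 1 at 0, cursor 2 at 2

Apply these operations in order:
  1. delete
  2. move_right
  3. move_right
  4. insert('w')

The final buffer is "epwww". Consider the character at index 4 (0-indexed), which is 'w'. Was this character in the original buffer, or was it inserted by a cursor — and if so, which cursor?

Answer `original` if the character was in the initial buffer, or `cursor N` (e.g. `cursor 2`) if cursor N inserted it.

After op 1 (delete): buffer="epw" (len 3), cursors c1@0 c2@1, authorship ...
After op 2 (move_right): buffer="epw" (len 3), cursors c1@1 c2@2, authorship ...
After op 3 (move_right): buffer="epw" (len 3), cursors c1@2 c2@3, authorship ...
After op 4 (insert('w')): buffer="epwww" (len 5), cursors c1@3 c2@5, authorship ..1.2
Authorship (.=original, N=cursor N): . . 1 . 2
Index 4: author = 2

Answer: cursor 2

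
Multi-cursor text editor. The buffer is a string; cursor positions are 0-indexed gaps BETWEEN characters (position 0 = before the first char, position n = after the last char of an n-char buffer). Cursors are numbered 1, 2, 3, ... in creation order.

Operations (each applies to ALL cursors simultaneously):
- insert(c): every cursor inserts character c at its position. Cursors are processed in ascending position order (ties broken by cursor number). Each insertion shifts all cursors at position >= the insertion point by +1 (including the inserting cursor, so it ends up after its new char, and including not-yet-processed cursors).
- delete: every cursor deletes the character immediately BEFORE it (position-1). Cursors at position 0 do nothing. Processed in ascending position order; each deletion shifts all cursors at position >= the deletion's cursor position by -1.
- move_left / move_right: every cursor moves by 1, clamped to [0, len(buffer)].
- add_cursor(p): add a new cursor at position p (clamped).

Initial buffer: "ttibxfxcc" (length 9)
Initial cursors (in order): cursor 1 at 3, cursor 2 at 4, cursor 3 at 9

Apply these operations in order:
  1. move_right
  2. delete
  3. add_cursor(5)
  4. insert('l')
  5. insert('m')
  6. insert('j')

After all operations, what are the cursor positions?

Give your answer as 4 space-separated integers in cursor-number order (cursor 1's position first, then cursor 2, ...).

After op 1 (move_right): buffer="ttibxfxcc" (len 9), cursors c1@4 c2@5 c3@9, authorship .........
After op 2 (delete): buffer="ttifxc" (len 6), cursors c1@3 c2@3 c3@6, authorship ......
After op 3 (add_cursor(5)): buffer="ttifxc" (len 6), cursors c1@3 c2@3 c4@5 c3@6, authorship ......
After op 4 (insert('l')): buffer="ttillfxlcl" (len 10), cursors c1@5 c2@5 c4@8 c3@10, authorship ...12..4.3
After op 5 (insert('m')): buffer="ttillmmfxlmclm" (len 14), cursors c1@7 c2@7 c4@11 c3@14, authorship ...1212..44.33
After op 6 (insert('j')): buffer="ttillmmjjfxlmjclmj" (len 18), cursors c1@9 c2@9 c4@14 c3@18, authorship ...121212..444.333

Answer: 9 9 18 14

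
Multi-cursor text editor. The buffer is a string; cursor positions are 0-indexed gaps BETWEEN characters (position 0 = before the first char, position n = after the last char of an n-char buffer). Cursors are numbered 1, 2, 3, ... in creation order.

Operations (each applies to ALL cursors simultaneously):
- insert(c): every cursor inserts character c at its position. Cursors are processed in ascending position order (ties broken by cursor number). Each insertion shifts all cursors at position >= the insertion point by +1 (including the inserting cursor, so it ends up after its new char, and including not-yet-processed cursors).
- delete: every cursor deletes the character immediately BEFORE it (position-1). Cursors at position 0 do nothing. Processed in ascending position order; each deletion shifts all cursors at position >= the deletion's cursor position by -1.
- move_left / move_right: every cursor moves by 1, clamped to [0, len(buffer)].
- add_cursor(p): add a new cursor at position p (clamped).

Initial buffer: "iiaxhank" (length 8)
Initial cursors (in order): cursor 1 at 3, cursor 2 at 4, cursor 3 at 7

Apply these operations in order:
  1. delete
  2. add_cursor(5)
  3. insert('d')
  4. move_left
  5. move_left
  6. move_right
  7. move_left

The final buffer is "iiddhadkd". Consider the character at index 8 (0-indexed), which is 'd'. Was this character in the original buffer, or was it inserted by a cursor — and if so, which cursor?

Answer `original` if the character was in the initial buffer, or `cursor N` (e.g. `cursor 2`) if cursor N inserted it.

After op 1 (delete): buffer="iihak" (len 5), cursors c1@2 c2@2 c3@4, authorship .....
After op 2 (add_cursor(5)): buffer="iihak" (len 5), cursors c1@2 c2@2 c3@4 c4@5, authorship .....
After op 3 (insert('d')): buffer="iiddhadkd" (len 9), cursors c1@4 c2@4 c3@7 c4@9, authorship ..12..3.4
After op 4 (move_left): buffer="iiddhadkd" (len 9), cursors c1@3 c2@3 c3@6 c4@8, authorship ..12..3.4
After op 5 (move_left): buffer="iiddhadkd" (len 9), cursors c1@2 c2@2 c3@5 c4@7, authorship ..12..3.4
After op 6 (move_right): buffer="iiddhadkd" (len 9), cursors c1@3 c2@3 c3@6 c4@8, authorship ..12..3.4
After op 7 (move_left): buffer="iiddhadkd" (len 9), cursors c1@2 c2@2 c3@5 c4@7, authorship ..12..3.4
Authorship (.=original, N=cursor N): . . 1 2 . . 3 . 4
Index 8: author = 4

Answer: cursor 4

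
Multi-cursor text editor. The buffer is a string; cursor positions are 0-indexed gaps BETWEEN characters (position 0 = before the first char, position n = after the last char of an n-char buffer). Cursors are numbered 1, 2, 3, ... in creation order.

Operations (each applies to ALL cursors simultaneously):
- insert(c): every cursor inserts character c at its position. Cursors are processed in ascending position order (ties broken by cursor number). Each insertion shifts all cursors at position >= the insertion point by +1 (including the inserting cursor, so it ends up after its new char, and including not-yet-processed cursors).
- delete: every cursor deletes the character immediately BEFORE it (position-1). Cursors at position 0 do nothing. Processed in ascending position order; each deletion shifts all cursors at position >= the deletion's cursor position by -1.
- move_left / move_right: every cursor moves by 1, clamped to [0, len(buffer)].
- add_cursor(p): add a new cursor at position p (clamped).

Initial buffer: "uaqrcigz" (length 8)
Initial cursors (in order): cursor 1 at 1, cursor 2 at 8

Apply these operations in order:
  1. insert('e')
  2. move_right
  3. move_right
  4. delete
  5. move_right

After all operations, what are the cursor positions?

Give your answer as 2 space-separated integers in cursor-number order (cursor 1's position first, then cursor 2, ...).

After op 1 (insert('e')): buffer="ueaqrcigze" (len 10), cursors c1@2 c2@10, authorship .1.......2
After op 2 (move_right): buffer="ueaqrcigze" (len 10), cursors c1@3 c2@10, authorship .1.......2
After op 3 (move_right): buffer="ueaqrcigze" (len 10), cursors c1@4 c2@10, authorship .1.......2
After op 4 (delete): buffer="uearcigz" (len 8), cursors c1@3 c2@8, authorship .1......
After op 5 (move_right): buffer="uearcigz" (len 8), cursors c1@4 c2@8, authorship .1......

Answer: 4 8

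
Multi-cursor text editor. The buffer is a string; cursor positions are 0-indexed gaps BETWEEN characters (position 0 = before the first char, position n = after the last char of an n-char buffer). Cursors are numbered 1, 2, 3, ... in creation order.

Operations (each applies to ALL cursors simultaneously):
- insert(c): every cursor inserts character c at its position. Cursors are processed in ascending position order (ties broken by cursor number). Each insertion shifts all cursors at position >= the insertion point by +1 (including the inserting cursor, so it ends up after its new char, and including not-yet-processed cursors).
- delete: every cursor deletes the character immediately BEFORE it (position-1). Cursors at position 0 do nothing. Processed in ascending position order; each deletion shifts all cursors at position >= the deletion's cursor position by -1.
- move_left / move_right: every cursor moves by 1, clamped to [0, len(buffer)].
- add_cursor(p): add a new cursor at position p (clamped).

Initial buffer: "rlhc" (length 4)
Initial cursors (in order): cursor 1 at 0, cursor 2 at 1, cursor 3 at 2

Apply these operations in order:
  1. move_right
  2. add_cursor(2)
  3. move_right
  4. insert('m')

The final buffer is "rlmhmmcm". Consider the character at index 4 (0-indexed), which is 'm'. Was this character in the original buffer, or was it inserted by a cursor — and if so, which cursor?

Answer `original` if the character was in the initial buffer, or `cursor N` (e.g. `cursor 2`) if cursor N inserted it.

After op 1 (move_right): buffer="rlhc" (len 4), cursors c1@1 c2@2 c3@3, authorship ....
After op 2 (add_cursor(2)): buffer="rlhc" (len 4), cursors c1@1 c2@2 c4@2 c3@3, authorship ....
After op 3 (move_right): buffer="rlhc" (len 4), cursors c1@2 c2@3 c4@3 c3@4, authorship ....
After op 4 (insert('m')): buffer="rlmhmmcm" (len 8), cursors c1@3 c2@6 c4@6 c3@8, authorship ..1.24.3
Authorship (.=original, N=cursor N): . . 1 . 2 4 . 3
Index 4: author = 2

Answer: cursor 2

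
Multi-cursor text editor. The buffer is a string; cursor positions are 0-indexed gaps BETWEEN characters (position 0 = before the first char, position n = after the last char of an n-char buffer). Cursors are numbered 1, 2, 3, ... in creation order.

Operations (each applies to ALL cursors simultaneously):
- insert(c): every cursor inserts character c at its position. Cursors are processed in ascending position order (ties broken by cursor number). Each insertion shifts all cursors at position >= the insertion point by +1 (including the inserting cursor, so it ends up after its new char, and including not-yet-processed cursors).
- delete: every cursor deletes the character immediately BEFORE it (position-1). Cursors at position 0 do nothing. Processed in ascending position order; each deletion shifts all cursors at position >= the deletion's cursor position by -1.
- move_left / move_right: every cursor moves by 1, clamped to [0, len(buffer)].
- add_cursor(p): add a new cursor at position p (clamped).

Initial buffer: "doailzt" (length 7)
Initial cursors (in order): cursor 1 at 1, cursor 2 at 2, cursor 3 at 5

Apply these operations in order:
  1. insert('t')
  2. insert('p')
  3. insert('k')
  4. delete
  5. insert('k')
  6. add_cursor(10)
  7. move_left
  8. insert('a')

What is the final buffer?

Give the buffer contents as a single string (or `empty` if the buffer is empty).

After op 1 (insert('t')): buffer="dtotailtzt" (len 10), cursors c1@2 c2@4 c3@8, authorship .1.2...3..
After op 2 (insert('p')): buffer="dtpotpailtpzt" (len 13), cursors c1@3 c2@6 c3@11, authorship .11.22...33..
After op 3 (insert('k')): buffer="dtpkotpkailtpkzt" (len 16), cursors c1@4 c2@8 c3@14, authorship .111.222...333..
After op 4 (delete): buffer="dtpotpailtpzt" (len 13), cursors c1@3 c2@6 c3@11, authorship .11.22...33..
After op 5 (insert('k')): buffer="dtpkotpkailtpkzt" (len 16), cursors c1@4 c2@8 c3@14, authorship .111.222...333..
After op 6 (add_cursor(10)): buffer="dtpkotpkailtpkzt" (len 16), cursors c1@4 c2@8 c4@10 c3@14, authorship .111.222...333..
After op 7 (move_left): buffer="dtpkotpkailtpkzt" (len 16), cursors c1@3 c2@7 c4@9 c3@13, authorship .111.222...333..
After op 8 (insert('a')): buffer="dtpakotpakaailtpakzt" (len 20), cursors c1@4 c2@9 c4@12 c3@17, authorship .1111.2222.4..3333..

Answer: dtpakotpakaailtpakzt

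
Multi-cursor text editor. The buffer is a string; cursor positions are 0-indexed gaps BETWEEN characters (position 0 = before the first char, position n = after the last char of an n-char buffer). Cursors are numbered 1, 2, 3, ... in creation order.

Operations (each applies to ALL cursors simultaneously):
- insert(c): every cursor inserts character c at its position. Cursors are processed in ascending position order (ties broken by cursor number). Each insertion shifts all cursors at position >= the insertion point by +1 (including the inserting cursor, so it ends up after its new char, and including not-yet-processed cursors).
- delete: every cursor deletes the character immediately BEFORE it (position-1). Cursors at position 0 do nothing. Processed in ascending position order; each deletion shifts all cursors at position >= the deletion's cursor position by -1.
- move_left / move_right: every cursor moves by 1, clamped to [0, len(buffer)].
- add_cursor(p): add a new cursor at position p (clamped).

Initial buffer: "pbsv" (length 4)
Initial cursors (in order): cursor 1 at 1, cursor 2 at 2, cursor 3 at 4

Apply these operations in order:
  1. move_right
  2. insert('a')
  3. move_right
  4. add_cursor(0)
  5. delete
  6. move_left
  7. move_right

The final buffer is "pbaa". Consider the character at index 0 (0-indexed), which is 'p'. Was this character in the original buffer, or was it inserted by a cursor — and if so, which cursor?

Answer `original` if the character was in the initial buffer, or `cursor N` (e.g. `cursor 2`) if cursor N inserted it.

After op 1 (move_right): buffer="pbsv" (len 4), cursors c1@2 c2@3 c3@4, authorship ....
After op 2 (insert('a')): buffer="pbasava" (len 7), cursors c1@3 c2@5 c3@7, authorship ..1.2.3
After op 3 (move_right): buffer="pbasava" (len 7), cursors c1@4 c2@6 c3@7, authorship ..1.2.3
After op 4 (add_cursor(0)): buffer="pbasava" (len 7), cursors c4@0 c1@4 c2@6 c3@7, authorship ..1.2.3
After op 5 (delete): buffer="pbaa" (len 4), cursors c4@0 c1@3 c2@4 c3@4, authorship ..12
After op 6 (move_left): buffer="pbaa" (len 4), cursors c4@0 c1@2 c2@3 c3@3, authorship ..12
After op 7 (move_right): buffer="pbaa" (len 4), cursors c4@1 c1@3 c2@4 c3@4, authorship ..12
Authorship (.=original, N=cursor N): . . 1 2
Index 0: author = original

Answer: original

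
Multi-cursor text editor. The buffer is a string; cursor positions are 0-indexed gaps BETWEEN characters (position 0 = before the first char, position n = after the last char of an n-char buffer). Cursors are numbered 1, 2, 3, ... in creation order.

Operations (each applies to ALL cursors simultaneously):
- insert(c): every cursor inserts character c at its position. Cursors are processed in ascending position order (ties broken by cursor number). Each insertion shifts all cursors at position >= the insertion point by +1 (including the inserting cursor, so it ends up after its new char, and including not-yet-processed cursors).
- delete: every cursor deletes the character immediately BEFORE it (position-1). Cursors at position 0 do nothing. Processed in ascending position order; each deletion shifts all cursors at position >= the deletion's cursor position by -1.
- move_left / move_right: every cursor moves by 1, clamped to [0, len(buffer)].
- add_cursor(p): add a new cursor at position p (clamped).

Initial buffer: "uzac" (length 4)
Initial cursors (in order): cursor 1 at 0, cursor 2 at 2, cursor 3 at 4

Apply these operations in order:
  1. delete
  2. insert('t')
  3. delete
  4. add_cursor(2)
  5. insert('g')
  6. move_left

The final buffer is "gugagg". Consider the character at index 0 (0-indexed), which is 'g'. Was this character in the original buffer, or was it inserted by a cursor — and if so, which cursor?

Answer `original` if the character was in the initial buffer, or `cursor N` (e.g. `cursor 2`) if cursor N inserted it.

After op 1 (delete): buffer="ua" (len 2), cursors c1@0 c2@1 c3@2, authorship ..
After op 2 (insert('t')): buffer="tutat" (len 5), cursors c1@1 c2@3 c3@5, authorship 1.2.3
After op 3 (delete): buffer="ua" (len 2), cursors c1@0 c2@1 c3@2, authorship ..
After op 4 (add_cursor(2)): buffer="ua" (len 2), cursors c1@0 c2@1 c3@2 c4@2, authorship ..
After op 5 (insert('g')): buffer="gugagg" (len 6), cursors c1@1 c2@3 c3@6 c4@6, authorship 1.2.34
After op 6 (move_left): buffer="gugagg" (len 6), cursors c1@0 c2@2 c3@5 c4@5, authorship 1.2.34
Authorship (.=original, N=cursor N): 1 . 2 . 3 4
Index 0: author = 1

Answer: cursor 1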